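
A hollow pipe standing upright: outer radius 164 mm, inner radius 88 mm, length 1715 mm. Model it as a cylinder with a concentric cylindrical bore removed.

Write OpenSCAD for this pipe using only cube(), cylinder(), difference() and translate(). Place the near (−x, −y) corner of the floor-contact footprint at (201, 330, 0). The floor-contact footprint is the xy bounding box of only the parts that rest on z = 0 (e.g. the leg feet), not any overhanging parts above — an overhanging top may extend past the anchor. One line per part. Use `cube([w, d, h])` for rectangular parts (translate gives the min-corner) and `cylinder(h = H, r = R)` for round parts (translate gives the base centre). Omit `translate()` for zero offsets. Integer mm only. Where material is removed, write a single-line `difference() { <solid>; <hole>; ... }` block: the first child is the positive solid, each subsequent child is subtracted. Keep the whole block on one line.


difference() { translate([365, 494, 0]) cylinder(h = 1715, r = 164); translate([365, 494, 0]) cylinder(h = 1715, r = 88); }


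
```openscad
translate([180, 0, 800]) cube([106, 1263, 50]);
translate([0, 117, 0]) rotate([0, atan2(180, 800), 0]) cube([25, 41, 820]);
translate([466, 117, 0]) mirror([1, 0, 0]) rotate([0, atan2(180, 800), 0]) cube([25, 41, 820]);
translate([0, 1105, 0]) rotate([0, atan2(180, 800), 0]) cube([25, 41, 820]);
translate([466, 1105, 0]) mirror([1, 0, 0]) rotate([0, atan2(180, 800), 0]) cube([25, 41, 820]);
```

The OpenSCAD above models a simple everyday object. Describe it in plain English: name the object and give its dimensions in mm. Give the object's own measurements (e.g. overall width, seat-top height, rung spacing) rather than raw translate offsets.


A sawhorse. A 106×1263×50 mm beam (x, y, z) sits on two A-frame leg pairs. Each pair is two raked legs of 25×41 mm section (41 mm along y) splaying symmetrically in x. Each leg rises 800 mm vertically over 180 mm of horizontal reach and is 820 mm long along its own axis. Every leg's outer bottom edge rests on the floor and its outer top edge meets a bottom edge of the beam — the left legs (tilting toward +x) meet the beam's −x bottom edge, the right legs (their mirror images, tilting toward −x) meet its +x bottom edge — so the leg tops tuck under the beam, the beam's underside is 800 mm above the floor, and the feet are 466 mm apart outside-to-outside with the beam centred between them. The two leg pairs are set in 117 mm from either end of the beam.


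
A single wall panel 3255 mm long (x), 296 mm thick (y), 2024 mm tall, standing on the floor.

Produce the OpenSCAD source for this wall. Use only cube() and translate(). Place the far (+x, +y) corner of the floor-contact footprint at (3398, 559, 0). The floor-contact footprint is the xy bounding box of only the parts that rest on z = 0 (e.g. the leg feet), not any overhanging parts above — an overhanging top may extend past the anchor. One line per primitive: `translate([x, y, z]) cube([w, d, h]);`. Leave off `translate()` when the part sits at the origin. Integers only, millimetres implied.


translate([143, 263, 0]) cube([3255, 296, 2024]);


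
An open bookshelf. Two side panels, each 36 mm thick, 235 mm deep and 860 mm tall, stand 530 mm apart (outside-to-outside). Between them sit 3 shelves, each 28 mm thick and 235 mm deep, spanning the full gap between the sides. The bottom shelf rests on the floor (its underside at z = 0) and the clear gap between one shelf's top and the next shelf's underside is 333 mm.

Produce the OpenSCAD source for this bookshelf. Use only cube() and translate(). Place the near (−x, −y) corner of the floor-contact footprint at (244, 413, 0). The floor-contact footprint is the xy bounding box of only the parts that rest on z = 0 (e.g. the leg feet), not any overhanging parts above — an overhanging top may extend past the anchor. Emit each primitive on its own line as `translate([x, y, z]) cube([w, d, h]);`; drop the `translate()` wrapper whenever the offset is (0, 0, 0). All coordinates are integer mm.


translate([244, 413, 0]) cube([36, 235, 860]);
translate([738, 413, 0]) cube([36, 235, 860]);
translate([280, 413, 0]) cube([458, 235, 28]);
translate([280, 413, 361]) cube([458, 235, 28]);
translate([280, 413, 722]) cube([458, 235, 28]);


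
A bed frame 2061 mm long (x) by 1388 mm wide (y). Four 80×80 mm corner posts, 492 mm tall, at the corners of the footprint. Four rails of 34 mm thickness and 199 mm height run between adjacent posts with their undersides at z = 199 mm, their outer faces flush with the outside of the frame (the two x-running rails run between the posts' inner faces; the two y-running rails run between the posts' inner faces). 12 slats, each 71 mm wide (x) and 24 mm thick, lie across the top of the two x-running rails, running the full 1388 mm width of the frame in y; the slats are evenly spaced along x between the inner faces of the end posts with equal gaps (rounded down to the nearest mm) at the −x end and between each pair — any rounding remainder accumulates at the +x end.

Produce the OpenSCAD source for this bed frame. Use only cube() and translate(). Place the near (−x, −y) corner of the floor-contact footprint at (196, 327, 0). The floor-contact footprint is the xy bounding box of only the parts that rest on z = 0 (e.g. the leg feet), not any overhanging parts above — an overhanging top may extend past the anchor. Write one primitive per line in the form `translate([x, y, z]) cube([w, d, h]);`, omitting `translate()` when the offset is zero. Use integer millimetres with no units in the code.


translate([196, 327, 0]) cube([80, 80, 492]);
translate([196, 1635, 0]) cube([80, 80, 492]);
translate([2177, 327, 0]) cube([80, 80, 492]);
translate([2177, 1635, 0]) cube([80, 80, 492]);
translate([276, 327, 199]) cube([1901, 34, 199]);
translate([276, 1681, 199]) cube([1901, 34, 199]);
translate([196, 407, 199]) cube([34, 1228, 199]);
translate([2223, 407, 199]) cube([34, 1228, 199]);
translate([356, 327, 398]) cube([71, 1388, 24]);
translate([507, 327, 398]) cube([71, 1388, 24]);
translate([658, 327, 398]) cube([71, 1388, 24]);
translate([809, 327, 398]) cube([71, 1388, 24]);
translate([960, 327, 398]) cube([71, 1388, 24]);
translate([1111, 327, 398]) cube([71, 1388, 24]);
translate([1262, 327, 398]) cube([71, 1388, 24]);
translate([1413, 327, 398]) cube([71, 1388, 24]);
translate([1564, 327, 398]) cube([71, 1388, 24]);
translate([1715, 327, 398]) cube([71, 1388, 24]);
translate([1866, 327, 398]) cube([71, 1388, 24]);
translate([2017, 327, 398]) cube([71, 1388, 24]);


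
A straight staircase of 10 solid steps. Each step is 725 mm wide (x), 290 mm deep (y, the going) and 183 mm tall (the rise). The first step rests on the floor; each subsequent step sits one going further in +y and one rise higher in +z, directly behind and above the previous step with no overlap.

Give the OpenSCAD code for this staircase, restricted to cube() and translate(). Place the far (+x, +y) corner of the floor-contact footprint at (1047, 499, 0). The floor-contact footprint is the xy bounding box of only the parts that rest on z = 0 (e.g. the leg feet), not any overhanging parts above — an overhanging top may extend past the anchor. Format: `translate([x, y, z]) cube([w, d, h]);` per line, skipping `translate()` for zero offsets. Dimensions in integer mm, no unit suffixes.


translate([322, 209, 0]) cube([725, 290, 183]);
translate([322, 499, 183]) cube([725, 290, 183]);
translate([322, 789, 366]) cube([725, 290, 183]);
translate([322, 1079, 549]) cube([725, 290, 183]);
translate([322, 1369, 732]) cube([725, 290, 183]);
translate([322, 1659, 915]) cube([725, 290, 183]);
translate([322, 1949, 1098]) cube([725, 290, 183]);
translate([322, 2239, 1281]) cube([725, 290, 183]);
translate([322, 2529, 1464]) cube([725, 290, 183]);
translate([322, 2819, 1647]) cube([725, 290, 183]);


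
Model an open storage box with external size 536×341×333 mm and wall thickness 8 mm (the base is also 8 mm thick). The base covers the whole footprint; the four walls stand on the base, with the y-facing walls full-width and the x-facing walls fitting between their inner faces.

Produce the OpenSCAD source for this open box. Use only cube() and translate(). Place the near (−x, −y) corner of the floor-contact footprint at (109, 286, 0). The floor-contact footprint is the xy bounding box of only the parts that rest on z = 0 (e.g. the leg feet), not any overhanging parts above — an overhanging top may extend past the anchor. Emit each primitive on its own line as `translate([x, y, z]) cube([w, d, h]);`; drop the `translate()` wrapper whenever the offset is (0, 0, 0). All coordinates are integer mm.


translate([109, 286, 0]) cube([536, 341, 8]);
translate([109, 286, 8]) cube([536, 8, 325]);
translate([109, 619, 8]) cube([536, 8, 325]);
translate([109, 294, 8]) cube([8, 325, 325]);
translate([637, 294, 8]) cube([8, 325, 325]);


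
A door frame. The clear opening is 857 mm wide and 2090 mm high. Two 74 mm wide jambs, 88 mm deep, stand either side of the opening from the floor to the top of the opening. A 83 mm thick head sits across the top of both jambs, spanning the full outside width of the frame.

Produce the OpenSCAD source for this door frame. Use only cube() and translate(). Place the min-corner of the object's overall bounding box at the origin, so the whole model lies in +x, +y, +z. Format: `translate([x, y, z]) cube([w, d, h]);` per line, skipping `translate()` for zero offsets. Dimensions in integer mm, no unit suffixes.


cube([74, 88, 2090]);
translate([931, 0, 0]) cube([74, 88, 2090]);
translate([0, 0, 2090]) cube([1005, 88, 83]);


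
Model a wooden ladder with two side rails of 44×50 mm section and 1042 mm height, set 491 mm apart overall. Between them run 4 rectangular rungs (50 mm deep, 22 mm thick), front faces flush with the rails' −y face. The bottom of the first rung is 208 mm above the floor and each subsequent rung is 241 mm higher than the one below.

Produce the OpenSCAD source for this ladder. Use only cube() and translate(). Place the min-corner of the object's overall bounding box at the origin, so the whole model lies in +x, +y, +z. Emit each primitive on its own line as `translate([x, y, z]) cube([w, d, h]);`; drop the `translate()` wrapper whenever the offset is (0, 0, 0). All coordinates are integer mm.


cube([44, 50, 1042]);
translate([447, 0, 0]) cube([44, 50, 1042]);
translate([44, 0, 208]) cube([403, 50, 22]);
translate([44, 0, 449]) cube([403, 50, 22]);
translate([44, 0, 690]) cube([403, 50, 22]);
translate([44, 0, 931]) cube([403, 50, 22]);


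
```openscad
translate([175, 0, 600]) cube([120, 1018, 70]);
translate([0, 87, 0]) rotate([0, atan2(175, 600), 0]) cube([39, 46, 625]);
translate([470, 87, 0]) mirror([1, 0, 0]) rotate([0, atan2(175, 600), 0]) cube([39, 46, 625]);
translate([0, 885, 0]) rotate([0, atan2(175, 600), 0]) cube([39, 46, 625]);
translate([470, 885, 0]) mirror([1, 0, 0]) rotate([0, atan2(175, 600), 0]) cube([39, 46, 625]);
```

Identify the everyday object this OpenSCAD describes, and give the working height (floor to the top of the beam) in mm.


A sawhorse. The overall height is 670 mm.

A beam across two mirrored pairs of raked legs — a sawhorse. The beam's underside is at z = 600 (matching the legs' vertical rise in atan2(175, 600)) and the beam is 70 mm tall, so its top is at 600 + 70 = 670 mm. The raked legs top out at the beam's underside, so that is the highest point.


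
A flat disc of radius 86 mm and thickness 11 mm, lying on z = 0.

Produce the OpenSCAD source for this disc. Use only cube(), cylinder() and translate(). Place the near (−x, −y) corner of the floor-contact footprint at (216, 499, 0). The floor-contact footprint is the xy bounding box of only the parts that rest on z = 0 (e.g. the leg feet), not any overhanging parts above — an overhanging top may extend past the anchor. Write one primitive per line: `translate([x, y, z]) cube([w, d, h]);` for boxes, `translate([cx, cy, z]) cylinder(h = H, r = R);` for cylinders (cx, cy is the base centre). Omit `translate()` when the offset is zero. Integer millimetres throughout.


translate([302, 585, 0]) cylinder(h = 11, r = 86);


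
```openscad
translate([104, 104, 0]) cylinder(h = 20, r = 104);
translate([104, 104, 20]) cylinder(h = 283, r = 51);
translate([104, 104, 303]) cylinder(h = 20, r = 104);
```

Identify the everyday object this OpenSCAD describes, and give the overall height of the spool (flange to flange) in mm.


A spool. The overall height is 323 mm.

Three coaxial cylinders, large–small–large — a spool. Two 20 mm flanges and a 283 mm core give 20 + 283 + 20 = 323 mm.


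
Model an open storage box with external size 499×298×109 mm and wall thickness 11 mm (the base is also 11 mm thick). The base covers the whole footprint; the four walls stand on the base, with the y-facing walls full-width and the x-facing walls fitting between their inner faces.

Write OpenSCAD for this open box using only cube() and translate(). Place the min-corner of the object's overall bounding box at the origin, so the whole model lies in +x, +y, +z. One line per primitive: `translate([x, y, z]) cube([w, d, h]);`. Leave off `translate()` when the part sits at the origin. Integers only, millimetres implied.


cube([499, 298, 11]);
translate([0, 0, 11]) cube([499, 11, 98]);
translate([0, 287, 11]) cube([499, 11, 98]);
translate([0, 11, 11]) cube([11, 276, 98]);
translate([488, 11, 11]) cube([11, 276, 98]);


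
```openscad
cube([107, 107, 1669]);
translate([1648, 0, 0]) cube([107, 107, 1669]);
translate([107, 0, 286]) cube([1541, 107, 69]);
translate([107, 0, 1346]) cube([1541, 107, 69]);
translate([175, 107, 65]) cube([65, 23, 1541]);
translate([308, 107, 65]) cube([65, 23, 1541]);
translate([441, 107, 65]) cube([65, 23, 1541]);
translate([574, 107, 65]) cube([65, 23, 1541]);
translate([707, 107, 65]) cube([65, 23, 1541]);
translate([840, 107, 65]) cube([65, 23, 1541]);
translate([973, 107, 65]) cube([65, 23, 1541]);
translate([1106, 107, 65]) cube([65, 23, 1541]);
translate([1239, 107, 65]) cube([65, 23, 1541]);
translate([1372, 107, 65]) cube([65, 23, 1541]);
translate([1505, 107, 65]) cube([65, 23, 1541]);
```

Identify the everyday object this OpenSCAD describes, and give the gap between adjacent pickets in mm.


A fence section. The picket gap is 68 mm.

Two posts, two rails, 11 pickets — a fence section. Span 1541 mm holds 11 pickets of 65 mm with 12 equal gaps: ⌊(1541 − 11·65) / 12⌋ = 68 mm.


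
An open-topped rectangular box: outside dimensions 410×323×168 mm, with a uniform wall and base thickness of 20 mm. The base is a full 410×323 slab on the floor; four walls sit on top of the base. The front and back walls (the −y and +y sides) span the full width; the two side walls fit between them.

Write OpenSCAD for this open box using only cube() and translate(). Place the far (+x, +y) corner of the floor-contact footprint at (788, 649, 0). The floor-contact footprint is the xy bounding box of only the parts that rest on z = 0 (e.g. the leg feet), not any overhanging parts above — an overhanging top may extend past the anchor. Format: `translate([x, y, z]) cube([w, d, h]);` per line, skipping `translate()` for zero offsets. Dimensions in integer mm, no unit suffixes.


translate([378, 326, 0]) cube([410, 323, 20]);
translate([378, 326, 20]) cube([410, 20, 148]);
translate([378, 629, 20]) cube([410, 20, 148]);
translate([378, 346, 20]) cube([20, 283, 148]);
translate([768, 346, 20]) cube([20, 283, 148]);


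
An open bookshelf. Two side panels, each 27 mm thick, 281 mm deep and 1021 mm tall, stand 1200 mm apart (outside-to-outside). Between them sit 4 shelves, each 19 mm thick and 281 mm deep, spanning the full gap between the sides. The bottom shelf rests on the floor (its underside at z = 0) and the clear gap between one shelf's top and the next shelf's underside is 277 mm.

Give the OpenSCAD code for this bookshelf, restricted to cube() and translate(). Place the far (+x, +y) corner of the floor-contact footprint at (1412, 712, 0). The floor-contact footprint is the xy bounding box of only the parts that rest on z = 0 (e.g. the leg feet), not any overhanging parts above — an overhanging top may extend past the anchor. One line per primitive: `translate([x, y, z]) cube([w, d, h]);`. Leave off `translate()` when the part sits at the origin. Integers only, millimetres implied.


translate([212, 431, 0]) cube([27, 281, 1021]);
translate([1385, 431, 0]) cube([27, 281, 1021]);
translate([239, 431, 0]) cube([1146, 281, 19]);
translate([239, 431, 296]) cube([1146, 281, 19]);
translate([239, 431, 592]) cube([1146, 281, 19]);
translate([239, 431, 888]) cube([1146, 281, 19]);


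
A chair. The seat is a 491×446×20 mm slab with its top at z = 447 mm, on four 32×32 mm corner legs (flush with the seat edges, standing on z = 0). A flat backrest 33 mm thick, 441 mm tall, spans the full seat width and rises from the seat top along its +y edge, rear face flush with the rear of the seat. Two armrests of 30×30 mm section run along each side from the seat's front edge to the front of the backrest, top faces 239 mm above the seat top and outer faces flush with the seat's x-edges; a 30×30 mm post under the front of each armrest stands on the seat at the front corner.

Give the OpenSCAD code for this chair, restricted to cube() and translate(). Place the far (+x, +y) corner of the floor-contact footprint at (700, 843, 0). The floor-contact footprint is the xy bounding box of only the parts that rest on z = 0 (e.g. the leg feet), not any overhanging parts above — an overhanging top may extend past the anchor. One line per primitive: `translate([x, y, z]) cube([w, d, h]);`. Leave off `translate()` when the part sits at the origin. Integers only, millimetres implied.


// leg_h = 447 - 20 = 427
// arm post h = 239 - 30 = 209
translate([209, 397, 427]) cube([491, 446, 20]);
translate([209, 397, 0]) cube([32, 32, 427]);
translate([668, 397, 0]) cube([32, 32, 427]);
translate([209, 811, 0]) cube([32, 32, 427]);
translate([668, 811, 0]) cube([32, 32, 427]);
translate([209, 810, 447]) cube([491, 33, 441]);
translate([209, 397, 656]) cube([30, 413, 30]);
translate([670, 397, 656]) cube([30, 413, 30]);
translate([209, 397, 447]) cube([30, 30, 209]);
translate([670, 397, 447]) cube([30, 30, 209]);


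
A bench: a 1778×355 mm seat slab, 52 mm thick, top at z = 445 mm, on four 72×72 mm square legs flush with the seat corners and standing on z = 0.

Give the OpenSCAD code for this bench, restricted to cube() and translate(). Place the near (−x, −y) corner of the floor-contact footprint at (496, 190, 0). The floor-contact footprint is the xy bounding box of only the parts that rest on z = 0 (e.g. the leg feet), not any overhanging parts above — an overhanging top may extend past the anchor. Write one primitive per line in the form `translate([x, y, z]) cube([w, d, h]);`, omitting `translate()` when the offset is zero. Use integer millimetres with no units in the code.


translate([496, 190, 393]) cube([1778, 355, 52]);
translate([496, 190, 0]) cube([72, 72, 393]);
translate([496, 473, 0]) cube([72, 72, 393]);
translate([2202, 190, 0]) cube([72, 72, 393]);
translate([2202, 473, 0]) cube([72, 72, 393]);


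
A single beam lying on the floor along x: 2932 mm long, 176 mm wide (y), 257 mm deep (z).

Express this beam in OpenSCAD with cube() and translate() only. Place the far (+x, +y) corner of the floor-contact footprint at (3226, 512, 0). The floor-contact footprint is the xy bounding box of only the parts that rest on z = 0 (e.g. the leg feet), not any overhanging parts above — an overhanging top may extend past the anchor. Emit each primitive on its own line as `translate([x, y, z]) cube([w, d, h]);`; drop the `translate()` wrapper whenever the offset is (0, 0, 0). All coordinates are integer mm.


translate([294, 336, 0]) cube([2932, 176, 257]);


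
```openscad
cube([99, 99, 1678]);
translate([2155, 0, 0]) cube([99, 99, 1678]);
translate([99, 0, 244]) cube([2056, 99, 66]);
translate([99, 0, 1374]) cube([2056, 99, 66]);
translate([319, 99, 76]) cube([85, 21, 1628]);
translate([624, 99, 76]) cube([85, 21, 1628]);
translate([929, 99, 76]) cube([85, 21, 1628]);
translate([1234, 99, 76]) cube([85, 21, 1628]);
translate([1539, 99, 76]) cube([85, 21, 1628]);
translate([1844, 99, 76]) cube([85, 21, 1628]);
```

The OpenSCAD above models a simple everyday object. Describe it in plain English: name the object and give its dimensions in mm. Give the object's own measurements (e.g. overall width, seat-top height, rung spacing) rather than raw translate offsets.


A fence section. Two 99×99 mm posts, 1678 mm tall, stand on the floor with a clear span of 2056 mm between their inner faces. Two horizontal rails of 99×66 mm section span the gap between the posts with their undersides at z = 244 mm and z = 1374 mm, flush with the posts' −y face. 6 pickets, each 85 mm wide, 21 mm thick and 1628 mm tall, are fixed to the +y face of the rails with their bottoms at z = 76 mm, spaced across the span with a 220 mm gap after the −x post and between neighbouring pickets, with 226 mm left before the +x post.


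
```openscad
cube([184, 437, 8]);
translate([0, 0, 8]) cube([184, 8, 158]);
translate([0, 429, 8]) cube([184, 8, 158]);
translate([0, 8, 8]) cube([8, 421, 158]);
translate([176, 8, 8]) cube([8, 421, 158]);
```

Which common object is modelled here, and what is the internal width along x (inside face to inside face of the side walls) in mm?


An open box. The internal width is 168 mm.

A 184×437 base slab with four walls standing on it — an open box. The base is 184 mm wide and the walls are 8 mm thick, so the internal width is 184 − 2 × 8 = 168 mm.


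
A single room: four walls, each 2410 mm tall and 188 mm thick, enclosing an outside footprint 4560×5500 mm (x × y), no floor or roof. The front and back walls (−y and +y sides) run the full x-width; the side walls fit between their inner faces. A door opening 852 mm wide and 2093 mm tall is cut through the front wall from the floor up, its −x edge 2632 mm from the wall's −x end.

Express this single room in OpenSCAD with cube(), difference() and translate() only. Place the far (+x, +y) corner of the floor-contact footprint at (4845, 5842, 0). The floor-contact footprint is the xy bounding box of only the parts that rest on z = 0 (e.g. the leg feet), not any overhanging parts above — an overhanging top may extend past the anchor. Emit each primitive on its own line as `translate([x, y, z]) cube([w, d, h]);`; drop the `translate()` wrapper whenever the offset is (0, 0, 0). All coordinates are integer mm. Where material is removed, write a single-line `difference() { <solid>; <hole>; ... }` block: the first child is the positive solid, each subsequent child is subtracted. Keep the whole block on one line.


difference() { translate([285, 342, 0]) cube([4560, 188, 2410]); translate([2917, 342, 0]) cube([852, 188, 2093]); }
translate([285, 5654, 0]) cube([4560, 188, 2410]);
translate([285, 530, 0]) cube([188, 5124, 2410]);
translate([4657, 530, 0]) cube([188, 5124, 2410]);


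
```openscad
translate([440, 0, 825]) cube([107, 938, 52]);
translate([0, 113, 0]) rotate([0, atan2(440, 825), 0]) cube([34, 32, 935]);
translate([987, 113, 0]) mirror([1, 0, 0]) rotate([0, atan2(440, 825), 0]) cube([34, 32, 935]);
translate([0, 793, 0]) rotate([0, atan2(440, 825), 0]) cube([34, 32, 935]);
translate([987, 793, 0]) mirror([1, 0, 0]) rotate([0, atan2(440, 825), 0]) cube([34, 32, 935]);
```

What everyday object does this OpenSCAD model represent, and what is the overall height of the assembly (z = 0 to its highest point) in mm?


A sawhorse. The overall height is 877 mm.

A beam across two mirrored pairs of raked legs — a sawhorse. The beam's underside is at z = 825 (matching the legs' vertical rise in atan2(440, 825)) and the beam is 52 mm tall, so its top is at 825 + 52 = 877 mm. The raked legs top out at the beam's underside, so that is the highest point.


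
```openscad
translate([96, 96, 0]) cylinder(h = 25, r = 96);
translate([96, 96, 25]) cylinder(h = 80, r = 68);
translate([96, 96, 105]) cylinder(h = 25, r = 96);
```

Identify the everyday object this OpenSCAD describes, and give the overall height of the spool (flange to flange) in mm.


A spool. The overall height is 130 mm.

Three coaxial cylinders, large–small–large — a spool. Two 25 mm flanges and a 80 mm core give 25 + 80 + 25 = 130 mm.


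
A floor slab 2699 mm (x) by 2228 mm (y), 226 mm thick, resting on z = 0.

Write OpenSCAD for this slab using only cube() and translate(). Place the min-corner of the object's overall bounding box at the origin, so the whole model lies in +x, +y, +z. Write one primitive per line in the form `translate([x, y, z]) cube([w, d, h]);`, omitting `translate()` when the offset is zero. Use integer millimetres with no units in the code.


cube([2699, 2228, 226]);


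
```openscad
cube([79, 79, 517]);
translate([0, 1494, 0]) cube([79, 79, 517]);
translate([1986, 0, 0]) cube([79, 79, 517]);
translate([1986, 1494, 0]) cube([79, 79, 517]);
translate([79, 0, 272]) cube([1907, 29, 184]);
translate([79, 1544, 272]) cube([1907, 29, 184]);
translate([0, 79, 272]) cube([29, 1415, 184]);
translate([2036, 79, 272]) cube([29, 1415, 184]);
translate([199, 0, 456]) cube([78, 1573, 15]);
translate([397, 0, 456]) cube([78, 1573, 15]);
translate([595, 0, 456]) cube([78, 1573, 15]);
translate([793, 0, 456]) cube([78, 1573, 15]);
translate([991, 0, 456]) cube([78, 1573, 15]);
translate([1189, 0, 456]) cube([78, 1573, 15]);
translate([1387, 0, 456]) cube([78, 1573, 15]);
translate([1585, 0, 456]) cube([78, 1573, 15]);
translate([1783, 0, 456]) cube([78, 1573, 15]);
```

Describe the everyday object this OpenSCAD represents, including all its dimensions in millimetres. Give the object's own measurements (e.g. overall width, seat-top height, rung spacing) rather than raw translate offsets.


A bed frame 2065 mm long (x) by 1573 mm wide (y). Four 79×79 mm corner posts, 517 mm tall, at the corners of the footprint. Four rails of 29 mm thickness and 184 mm height run between adjacent posts with their undersides at z = 272 mm, their outer faces flush with the outside of the frame (the two x-running rails run between the posts' inner faces; the two y-running rails run between the posts' inner faces). 9 slats, each 78 mm wide (x) and 15 mm thick, lie across the top of the two x-running rails, running the full 1573 mm width of the frame in y; along x they sit between the end posts with a 120 mm gap after the −x posts and between neighbouring slats, leaving 125 mm before the +x posts.


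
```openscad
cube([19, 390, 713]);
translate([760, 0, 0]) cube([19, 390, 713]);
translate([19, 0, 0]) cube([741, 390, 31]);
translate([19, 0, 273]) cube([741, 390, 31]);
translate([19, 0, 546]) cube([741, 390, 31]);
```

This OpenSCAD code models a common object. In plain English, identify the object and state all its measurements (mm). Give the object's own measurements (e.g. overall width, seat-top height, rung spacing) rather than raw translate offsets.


An open bookshelf. Two side panels, each 19 mm thick, 390 mm deep and 713 mm tall, stand 779 mm apart (outside-to-outside). Between them sit 3 shelves, each 31 mm thick and 390 mm deep, spanning the full gap between the sides. The bottom shelf rests on the floor (its underside at z = 0) and the clear gap between one shelf's top and the next shelf's underside is 242 mm.


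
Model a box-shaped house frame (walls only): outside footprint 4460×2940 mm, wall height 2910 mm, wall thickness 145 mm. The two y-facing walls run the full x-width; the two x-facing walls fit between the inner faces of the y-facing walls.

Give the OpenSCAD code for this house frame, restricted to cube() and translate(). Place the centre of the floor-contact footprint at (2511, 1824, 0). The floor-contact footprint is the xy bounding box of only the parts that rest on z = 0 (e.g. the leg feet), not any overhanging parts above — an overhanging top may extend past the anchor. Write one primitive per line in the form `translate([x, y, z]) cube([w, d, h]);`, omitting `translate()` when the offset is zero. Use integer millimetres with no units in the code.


translate([281, 354, 0]) cube([4460, 145, 2910]);
translate([281, 3149, 0]) cube([4460, 145, 2910]);
translate([281, 499, 0]) cube([145, 2650, 2910]);
translate([4596, 499, 0]) cube([145, 2650, 2910]);


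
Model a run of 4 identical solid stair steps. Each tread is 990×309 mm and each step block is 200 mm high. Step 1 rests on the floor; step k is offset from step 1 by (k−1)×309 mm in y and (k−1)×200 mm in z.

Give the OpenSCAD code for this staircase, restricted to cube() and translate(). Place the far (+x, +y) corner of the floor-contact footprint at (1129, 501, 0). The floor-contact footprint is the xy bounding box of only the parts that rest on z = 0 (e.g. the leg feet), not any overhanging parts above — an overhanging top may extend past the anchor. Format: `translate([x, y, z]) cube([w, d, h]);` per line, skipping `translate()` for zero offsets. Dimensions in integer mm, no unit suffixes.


translate([139, 192, 0]) cube([990, 309, 200]);
translate([139, 501, 200]) cube([990, 309, 200]);
translate([139, 810, 400]) cube([990, 309, 200]);
translate([139, 1119, 600]) cube([990, 309, 200]);


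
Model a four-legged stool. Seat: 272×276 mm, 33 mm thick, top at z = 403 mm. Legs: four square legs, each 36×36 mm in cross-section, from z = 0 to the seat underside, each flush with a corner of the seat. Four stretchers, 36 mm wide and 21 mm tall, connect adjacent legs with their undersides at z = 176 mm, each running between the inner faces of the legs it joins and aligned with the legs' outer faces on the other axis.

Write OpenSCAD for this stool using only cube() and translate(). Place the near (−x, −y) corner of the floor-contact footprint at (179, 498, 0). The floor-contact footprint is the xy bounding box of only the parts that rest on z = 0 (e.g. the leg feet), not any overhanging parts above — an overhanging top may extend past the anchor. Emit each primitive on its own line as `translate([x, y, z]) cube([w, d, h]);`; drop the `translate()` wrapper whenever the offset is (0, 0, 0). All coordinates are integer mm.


translate([179, 498, 370]) cube([272, 276, 33]);
translate([179, 498, 0]) cube([36, 36, 370]);
translate([415, 498, 0]) cube([36, 36, 370]);
translate([179, 738, 0]) cube([36, 36, 370]);
translate([415, 738, 0]) cube([36, 36, 370]);
translate([215, 498, 176]) cube([200, 36, 21]);
translate([215, 738, 176]) cube([200, 36, 21]);
translate([179, 534, 176]) cube([36, 204, 21]);
translate([415, 534, 176]) cube([36, 204, 21]);


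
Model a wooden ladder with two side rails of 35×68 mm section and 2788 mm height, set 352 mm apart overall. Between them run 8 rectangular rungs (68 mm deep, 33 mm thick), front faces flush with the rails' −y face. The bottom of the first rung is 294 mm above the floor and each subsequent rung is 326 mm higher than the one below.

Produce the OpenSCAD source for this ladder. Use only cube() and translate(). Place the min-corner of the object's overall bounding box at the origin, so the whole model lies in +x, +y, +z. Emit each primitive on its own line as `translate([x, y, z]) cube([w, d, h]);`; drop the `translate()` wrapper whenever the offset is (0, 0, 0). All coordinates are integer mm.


// rung span = 352 - 2*35 = 282
// rung[k] z = 294 + k*326
cube([35, 68, 2788]);
translate([317, 0, 0]) cube([35, 68, 2788]);
translate([35, 0, 294]) cube([282, 68, 33]);
translate([35, 0, 620]) cube([282, 68, 33]);
translate([35, 0, 946]) cube([282, 68, 33]);
translate([35, 0, 1272]) cube([282, 68, 33]);
translate([35, 0, 1598]) cube([282, 68, 33]);
translate([35, 0, 1924]) cube([282, 68, 33]);
translate([35, 0, 2250]) cube([282, 68, 33]);
translate([35, 0, 2576]) cube([282, 68, 33]);


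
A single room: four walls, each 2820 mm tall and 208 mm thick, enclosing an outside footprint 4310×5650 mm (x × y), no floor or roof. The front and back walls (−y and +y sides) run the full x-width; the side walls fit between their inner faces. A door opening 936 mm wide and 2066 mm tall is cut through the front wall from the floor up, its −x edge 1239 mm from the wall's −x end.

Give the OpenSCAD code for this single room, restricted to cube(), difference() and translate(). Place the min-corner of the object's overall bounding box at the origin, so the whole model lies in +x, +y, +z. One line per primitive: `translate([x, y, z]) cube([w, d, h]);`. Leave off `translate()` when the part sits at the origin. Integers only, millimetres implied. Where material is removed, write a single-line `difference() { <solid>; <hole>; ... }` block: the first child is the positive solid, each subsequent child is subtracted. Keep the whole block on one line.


difference() { cube([4310, 208, 2820]); translate([1239, 0, 0]) cube([936, 208, 2066]); }
translate([0, 5442, 0]) cube([4310, 208, 2820]);
translate([0, 208, 0]) cube([208, 5234, 2820]);
translate([4102, 208, 0]) cube([208, 5234, 2820]);


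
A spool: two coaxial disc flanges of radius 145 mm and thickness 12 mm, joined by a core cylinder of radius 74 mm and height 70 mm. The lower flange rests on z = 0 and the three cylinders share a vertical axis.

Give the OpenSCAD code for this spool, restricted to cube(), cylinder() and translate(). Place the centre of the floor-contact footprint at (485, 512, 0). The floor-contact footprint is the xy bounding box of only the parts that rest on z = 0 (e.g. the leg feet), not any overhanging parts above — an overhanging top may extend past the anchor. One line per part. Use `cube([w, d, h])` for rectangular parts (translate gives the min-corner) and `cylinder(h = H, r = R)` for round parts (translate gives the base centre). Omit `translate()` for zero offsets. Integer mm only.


translate([485, 512, 0]) cylinder(h = 12, r = 145);
translate([485, 512, 12]) cylinder(h = 70, r = 74);
translate([485, 512, 82]) cylinder(h = 12, r = 145);


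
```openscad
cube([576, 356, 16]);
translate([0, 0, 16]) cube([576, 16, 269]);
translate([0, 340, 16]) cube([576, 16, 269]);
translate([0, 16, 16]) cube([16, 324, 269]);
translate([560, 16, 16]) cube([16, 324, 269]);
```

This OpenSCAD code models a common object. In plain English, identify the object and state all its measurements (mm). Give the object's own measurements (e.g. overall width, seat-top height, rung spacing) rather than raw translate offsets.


An open-topped rectangular box: outside dimensions 576×356×285 mm, with a uniform wall and base thickness of 16 mm. The base is a full 576×356 slab on the floor; four walls sit on top of the base. The front and back walls (the −y and +y sides) span the full width; the two side walls fit between them.


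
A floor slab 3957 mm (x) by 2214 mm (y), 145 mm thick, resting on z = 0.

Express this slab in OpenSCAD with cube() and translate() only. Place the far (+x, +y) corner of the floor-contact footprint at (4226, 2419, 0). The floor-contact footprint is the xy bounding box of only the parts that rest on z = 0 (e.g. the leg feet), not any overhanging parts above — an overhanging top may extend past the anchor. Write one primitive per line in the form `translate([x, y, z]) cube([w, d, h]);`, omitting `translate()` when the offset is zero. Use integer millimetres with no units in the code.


translate([269, 205, 0]) cube([3957, 2214, 145]);


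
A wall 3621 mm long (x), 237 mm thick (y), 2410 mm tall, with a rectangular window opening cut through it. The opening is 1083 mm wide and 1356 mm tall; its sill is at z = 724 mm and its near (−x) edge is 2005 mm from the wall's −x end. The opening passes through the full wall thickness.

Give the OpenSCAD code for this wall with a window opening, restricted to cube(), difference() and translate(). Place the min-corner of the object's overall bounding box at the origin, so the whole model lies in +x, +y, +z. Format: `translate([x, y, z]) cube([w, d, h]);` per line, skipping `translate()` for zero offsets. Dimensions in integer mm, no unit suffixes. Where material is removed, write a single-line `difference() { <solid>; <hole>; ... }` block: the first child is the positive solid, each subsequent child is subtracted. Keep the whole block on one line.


difference() { cube([3621, 237, 2410]); translate([2005, 0, 724]) cube([1083, 237, 1356]); }


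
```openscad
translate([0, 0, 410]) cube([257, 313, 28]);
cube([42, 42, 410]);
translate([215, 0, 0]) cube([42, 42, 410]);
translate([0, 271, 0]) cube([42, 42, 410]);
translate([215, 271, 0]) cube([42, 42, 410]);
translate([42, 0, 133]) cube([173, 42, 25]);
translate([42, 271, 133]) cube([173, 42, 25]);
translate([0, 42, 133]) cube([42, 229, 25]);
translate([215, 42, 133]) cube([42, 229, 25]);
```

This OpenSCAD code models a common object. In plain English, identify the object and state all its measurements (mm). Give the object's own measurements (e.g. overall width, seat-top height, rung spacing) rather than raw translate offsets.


A four-legged stool. The seat is a 257×313×28 mm slab whose top surface is at z = 438 mm; four square legs, each 42×42 mm in cross-section, run from the floor (z = 0) to the underside of the seat, each flush with a corner of the seat. Four stretchers, 42 mm wide and 25 mm tall, connect adjacent legs with their undersides at z = 133 mm, each running between the inner faces of the legs it joins and aligned with the legs' outer faces on the other axis.


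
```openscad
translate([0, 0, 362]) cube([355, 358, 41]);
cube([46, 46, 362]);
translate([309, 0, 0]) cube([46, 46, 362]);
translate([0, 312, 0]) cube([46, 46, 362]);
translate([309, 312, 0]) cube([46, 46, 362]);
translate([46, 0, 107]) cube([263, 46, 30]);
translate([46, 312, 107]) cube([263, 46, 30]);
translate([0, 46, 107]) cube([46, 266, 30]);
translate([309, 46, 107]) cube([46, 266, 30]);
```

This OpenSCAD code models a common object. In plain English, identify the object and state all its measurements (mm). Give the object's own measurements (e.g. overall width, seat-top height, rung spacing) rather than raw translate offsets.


A simple wooden stool: a rectangular seat 355 mm (x) by 358 mm (y), 41 mm thick, top face at z = 403 mm, on four square legs, each 46×46 mm in cross-section. The legs rest on z = 0, each flush with a corner of the seat. Four stretchers, 46 mm wide and 30 mm tall, connect adjacent legs with their undersides at z = 107 mm, each running between the inner faces of the legs it joins and aligned with the legs' outer faces on the other axis.


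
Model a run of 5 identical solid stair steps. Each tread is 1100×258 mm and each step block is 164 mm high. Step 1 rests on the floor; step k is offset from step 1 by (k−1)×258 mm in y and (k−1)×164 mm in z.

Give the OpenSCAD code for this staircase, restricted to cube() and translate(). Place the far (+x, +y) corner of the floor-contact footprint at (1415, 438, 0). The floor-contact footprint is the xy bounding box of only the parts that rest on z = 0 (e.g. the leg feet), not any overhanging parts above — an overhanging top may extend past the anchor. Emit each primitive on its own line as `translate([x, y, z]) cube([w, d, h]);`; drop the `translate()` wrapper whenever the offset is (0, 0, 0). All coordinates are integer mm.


translate([315, 180, 0]) cube([1100, 258, 164]);
translate([315, 438, 164]) cube([1100, 258, 164]);
translate([315, 696, 328]) cube([1100, 258, 164]);
translate([315, 954, 492]) cube([1100, 258, 164]);
translate([315, 1212, 656]) cube([1100, 258, 164]);


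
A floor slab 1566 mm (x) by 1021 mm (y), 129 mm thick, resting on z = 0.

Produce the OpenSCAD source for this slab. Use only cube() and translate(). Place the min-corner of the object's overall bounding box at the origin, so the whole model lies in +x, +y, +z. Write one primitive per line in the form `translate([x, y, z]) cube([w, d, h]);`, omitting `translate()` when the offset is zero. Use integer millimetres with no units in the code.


cube([1566, 1021, 129]);


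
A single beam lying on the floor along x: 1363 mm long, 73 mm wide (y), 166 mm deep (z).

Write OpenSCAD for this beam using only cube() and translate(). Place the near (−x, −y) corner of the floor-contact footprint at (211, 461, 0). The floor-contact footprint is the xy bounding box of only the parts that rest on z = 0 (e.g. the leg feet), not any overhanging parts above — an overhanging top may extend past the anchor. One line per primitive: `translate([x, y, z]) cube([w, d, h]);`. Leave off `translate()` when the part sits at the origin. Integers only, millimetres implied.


translate([211, 461, 0]) cube([1363, 73, 166]);
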